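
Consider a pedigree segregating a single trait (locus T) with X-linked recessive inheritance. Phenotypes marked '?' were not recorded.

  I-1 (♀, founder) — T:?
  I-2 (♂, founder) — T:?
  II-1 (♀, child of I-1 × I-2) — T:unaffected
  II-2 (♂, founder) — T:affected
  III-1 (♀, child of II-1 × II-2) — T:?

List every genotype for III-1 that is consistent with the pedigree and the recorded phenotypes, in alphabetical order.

T/I-1 ? ·: X^TX^T|X^TX^t|X^tX^t
T/I-2 ? ·: X^TY|X^tY
T/II-1 un I-1×I-2: X^TX^T|X^TX^t
T/II-2 aff ·: X^tY
T/III-1 ? II-1×II-2: X^TX^t|X^tX^t
⇒ T over [I-1,I-2,II-1,II-2,III-1]: 10 consistent

III-1 ∈ {X^TX^t, X^tX^t}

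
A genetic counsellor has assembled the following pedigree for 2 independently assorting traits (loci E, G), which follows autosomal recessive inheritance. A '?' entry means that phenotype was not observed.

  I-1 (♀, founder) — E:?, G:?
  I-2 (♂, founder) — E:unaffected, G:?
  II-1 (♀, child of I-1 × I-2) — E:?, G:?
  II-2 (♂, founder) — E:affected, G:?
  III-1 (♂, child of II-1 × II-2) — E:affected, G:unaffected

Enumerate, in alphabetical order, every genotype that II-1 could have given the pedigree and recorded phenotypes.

E/I-1 ? ·: EE|Ee|ee
E/I-2 un ·: EE|Ee
E/II-1 ? I-1×I-2: Ee|ee
E/II-2 aff ·: ee
E/III-1 aff II-1×II-2: ee
⇒ E over [I-1,I-2,II-1,II-2,III-1]: 7 consistent
G/I-1 ? ·: GG|Gg|gg
G/I-2 ? ·: GG|Gg|gg
G/II-1 ? I-1×I-2: GG|Gg|gg
G/II-2 ? ·: GG|Gg|gg
G/III-1 un II-1×II-2: GG|Gg
⇒ G over [I-1,I-2,II-1,II-2,III-1]: 59 consistent

II-1 ∈ {Ee GG, Ee Gg, Ee gg, ee GG, ee Gg, ee gg}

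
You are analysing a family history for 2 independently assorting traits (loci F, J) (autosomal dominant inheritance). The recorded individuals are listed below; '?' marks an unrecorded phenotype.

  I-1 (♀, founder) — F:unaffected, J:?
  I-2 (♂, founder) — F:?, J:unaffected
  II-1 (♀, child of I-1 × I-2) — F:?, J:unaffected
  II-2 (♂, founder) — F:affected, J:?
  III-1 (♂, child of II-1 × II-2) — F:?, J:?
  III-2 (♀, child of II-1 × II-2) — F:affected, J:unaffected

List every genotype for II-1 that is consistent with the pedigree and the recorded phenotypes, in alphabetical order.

II-1 ∈ {Ff jj, ff jj}

F/I-1 un ·: ff
F/I-2 ? ·: ff|Ff|FF
F/II-1 ? I-1×I-2: ff|Ff
F/II-2 aff ·: Ff|FF
F/III-1 ? II-1×II-2: ff|Ff|FF
F/III-2 aff II-1×II-2: Ff|FF
⇒ F over [I-1,I-2,II-1,II-2,III-1,III-2]: 26 consistent
J/I-1 ? ·: jj|Jj
J/I-2 un ·: jj
J/II-1 un I-1×I-2: jj
J/II-2 ? ·: jj|Jj
J/III-1 ? II-1×II-2: jj|Jj
J/III-2 un II-1×II-2: jj
⇒ J over [I-1,I-2,II-1,II-2,III-1,III-2]: 6 consistent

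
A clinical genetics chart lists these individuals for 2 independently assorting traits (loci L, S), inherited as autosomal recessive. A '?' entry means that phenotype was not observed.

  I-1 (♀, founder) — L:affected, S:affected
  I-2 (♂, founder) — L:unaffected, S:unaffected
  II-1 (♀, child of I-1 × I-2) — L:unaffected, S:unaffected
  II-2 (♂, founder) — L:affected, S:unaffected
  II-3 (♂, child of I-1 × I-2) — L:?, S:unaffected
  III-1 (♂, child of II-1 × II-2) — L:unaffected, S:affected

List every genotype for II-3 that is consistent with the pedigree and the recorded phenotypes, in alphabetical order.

II-3 ∈ {Ll Ss, ll Ss}

L/I-1 aff ·: ll
L/I-2 un ·: LL|Ll
L/II-1 un I-1×I-2: Ll
L/II-2 aff ·: ll
L/II-3 ? I-1×I-2: Ll|ll
L/III-1 un II-1×II-2: Ll
⇒ L over [I-1,I-2,II-1,II-2,II-3,III-1]: 3 consistent
S/I-1 aff ·: ss
S/I-2 un ·: SS|Ss
S/II-1 un I-1×I-2: Ss
S/II-2 un ·: Ss
S/II-3 un I-1×I-2: Ss
S/III-1 aff II-1×II-2: ss
⇒ S over [I-1,I-2,II-1,II-2,II-3,III-1]: 2 consistent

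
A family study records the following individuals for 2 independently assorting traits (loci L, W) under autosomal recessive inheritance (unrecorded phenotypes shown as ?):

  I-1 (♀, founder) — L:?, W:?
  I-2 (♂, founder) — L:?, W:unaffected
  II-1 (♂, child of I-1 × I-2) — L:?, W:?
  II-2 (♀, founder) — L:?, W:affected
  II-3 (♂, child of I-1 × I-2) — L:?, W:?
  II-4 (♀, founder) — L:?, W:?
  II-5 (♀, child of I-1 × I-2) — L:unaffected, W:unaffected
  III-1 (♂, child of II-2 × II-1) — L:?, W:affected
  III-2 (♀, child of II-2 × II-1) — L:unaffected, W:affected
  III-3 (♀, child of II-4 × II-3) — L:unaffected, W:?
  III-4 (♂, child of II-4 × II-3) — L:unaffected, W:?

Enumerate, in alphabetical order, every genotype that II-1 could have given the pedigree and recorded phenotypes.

L/I-1 ? ·: LL|Ll|ll
L/I-2 ? ·: LL|Ll|ll
L/II-1 ? I-1×I-2: LL|Ll|ll
L/II-2 ? ·: LL|Ll|ll
L/II-3 ? I-1×I-2: LL|Ll|ll
L/II-4 ? ·: LL|Ll|ll
L/II-5 un I-1×I-2: LL|Ll
L/III-1 ? II-2×II-1: LL|Ll|ll
L/III-2 un II-2×II-1: LL|Ll
L/III-3 un II-4×II-3: LL|Ll
L/III-4 un II-4×II-3: LL|Ll
⇒ L over [I-1,I-2,II-1,II-2,II-3,II-4,II-5,III-1,III-2,III-3,III-4]: 2376 consistent
W/I-1 ? ·: WW|Ww|ww
W/I-2 un ·: WW|Ww
W/II-1 ? I-1×I-2: Ww|ww
W/II-2 aff ·: ww
W/II-3 ? I-1×I-2: WW|Ww|ww
W/II-4 ? ·: WW|Ww|ww
W/II-5 un I-1×I-2: WW|Ww
W/III-1 aff II-2×II-1: ww
W/III-2 aff II-2×II-1: ww
W/III-3 ? II-4×II-3: WW|Ww|ww
W/III-4 ? II-4×II-3: WW|Ww|ww
⇒ W over [I-1,I-2,II-1,II-2,II-3,II-4,II-5,III-1,III-2,III-3,III-4]: 271 consistent

II-1 ∈ {LL Ww, LL ww, Ll Ww, Ll ww, ll Ww, ll ww}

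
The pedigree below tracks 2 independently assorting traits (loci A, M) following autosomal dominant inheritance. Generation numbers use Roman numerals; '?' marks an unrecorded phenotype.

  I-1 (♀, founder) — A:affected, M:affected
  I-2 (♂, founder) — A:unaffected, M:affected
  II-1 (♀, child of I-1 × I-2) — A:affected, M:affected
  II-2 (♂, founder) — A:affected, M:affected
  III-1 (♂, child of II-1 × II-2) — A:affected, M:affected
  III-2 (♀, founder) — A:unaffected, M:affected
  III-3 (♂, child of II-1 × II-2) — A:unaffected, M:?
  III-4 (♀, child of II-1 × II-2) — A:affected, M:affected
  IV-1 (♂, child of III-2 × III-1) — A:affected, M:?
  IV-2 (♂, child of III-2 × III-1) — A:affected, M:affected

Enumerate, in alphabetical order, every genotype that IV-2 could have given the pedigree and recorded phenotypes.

A/I-1 aff ·: Aa|AA
A/I-2 un ·: aa
A/II-1 aff I-1×I-2: Aa
A/II-2 aff ·: Aa
A/III-1 aff II-1×II-2: Aa|AA
A/III-2 un ·: aa
A/III-3 un II-1×II-2: aa
A/III-4 aff II-1×II-2: Aa|AA
A/IV-1 aff III-2×III-1: Aa
A/IV-2 aff III-2×III-1: Aa
⇒ A over [I-1,I-2,II-1,II-2,III-1,III-2,III-3,III-4,IV-1,IV-2]: 8 consistent
M/I-1 aff ·: Mm|MM
M/I-2 aff ·: Mm|MM
M/II-1 aff I-1×I-2: Mm|MM
M/II-2 aff ·: Mm|MM
M/III-1 aff II-1×II-2: Mm|MM
M/III-2 aff ·: Mm|MM
M/III-3 ? II-1×II-2: mm|Mm|MM
M/III-4 aff II-1×II-2: Mm|MM
M/IV-1 ? III-2×III-1: mm|Mm|MM
M/IV-2 aff III-2×III-1: Mm|MM
⇒ M over [I-1,I-2,II-1,II-2,III-1,III-2,III-3,III-4,IV-1,IV-2]: 710 consistent

IV-2 ∈ {Aa MM, Aa Mm}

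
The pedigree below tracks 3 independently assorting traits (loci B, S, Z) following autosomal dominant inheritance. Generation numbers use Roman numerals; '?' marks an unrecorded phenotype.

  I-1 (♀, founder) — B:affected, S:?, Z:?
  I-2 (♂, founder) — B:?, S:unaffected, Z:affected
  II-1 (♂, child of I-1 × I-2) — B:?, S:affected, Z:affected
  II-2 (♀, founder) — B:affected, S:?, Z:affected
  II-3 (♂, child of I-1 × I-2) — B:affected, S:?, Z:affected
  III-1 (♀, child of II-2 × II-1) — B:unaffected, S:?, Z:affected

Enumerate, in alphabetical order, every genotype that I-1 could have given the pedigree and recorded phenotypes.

I-1 ∈ {BB SS ZZ, BB SS Zz, BB SS zz, BB Ss ZZ, BB Ss Zz, BB Ss zz, Bb SS ZZ, Bb SS Zz, Bb SS zz, Bb Ss ZZ, Bb Ss Zz, Bb Ss zz}

B/I-1 aff ·: Bb|BB
B/I-2 ? ·: bb|Bb|BB
B/II-1 ? I-1×I-2: bb|Bb
B/II-2 aff ·: Bb
B/II-3 aff I-1×I-2: Bb|BB
B/III-1 un II-2×II-1: bb
⇒ B over [I-1,I-2,II-1,II-2,II-3,III-1]: 11 consistent
S/I-1 ? ·: Ss|SS
S/I-2 un ·: ss
S/II-1 aff I-1×I-2: Ss
S/II-2 ? ·: ss|Ss|SS
S/II-3 ? I-1×I-2: ss|Ss
S/III-1 ? II-2×II-1: ss|Ss|SS
⇒ S over [I-1,I-2,II-1,II-2,II-3,III-1]: 21 consistent
Z/I-1 ? ·: zz|Zz|ZZ
Z/I-2 aff ·: Zz|ZZ
Z/II-1 aff I-1×I-2: Zz|ZZ
Z/II-2 aff ·: Zz|ZZ
Z/II-3 aff I-1×I-2: Zz|ZZ
Z/III-1 aff II-2×II-1: Zz|ZZ
⇒ Z over [I-1,I-2,II-1,II-2,II-3,III-1]: 53 consistent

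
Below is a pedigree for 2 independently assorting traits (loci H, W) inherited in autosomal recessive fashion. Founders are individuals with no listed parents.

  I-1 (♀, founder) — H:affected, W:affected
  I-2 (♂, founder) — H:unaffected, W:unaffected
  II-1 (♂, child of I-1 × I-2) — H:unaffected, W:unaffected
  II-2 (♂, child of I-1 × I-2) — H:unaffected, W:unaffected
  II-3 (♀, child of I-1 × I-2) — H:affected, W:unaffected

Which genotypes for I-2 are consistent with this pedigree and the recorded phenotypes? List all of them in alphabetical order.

H/I-1 aff ·: hh
H/I-2 un ·: Hh
H/II-1 un I-1×I-2: Hh
H/II-2 un I-1×I-2: Hh
H/II-3 aff I-1×I-2: hh
⇒ H over [I-1,I-2,II-1,II-2,II-3]: 1 consistent
W/I-1 aff ·: ww
W/I-2 un ·: WW|Ww
W/II-1 un I-1×I-2: Ww
W/II-2 un I-1×I-2: Ww
W/II-3 un I-1×I-2: Ww
⇒ W over [I-1,I-2,II-1,II-2,II-3]: 2 consistent

I-2 ∈ {Hh WW, Hh Ww}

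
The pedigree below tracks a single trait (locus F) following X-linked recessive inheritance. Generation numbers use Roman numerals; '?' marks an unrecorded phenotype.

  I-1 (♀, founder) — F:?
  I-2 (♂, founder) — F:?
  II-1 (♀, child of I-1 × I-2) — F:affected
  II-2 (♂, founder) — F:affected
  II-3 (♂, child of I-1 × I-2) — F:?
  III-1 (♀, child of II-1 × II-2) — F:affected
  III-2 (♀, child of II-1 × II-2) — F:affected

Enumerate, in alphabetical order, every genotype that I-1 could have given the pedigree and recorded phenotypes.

I-1 ∈ {X^FX^f, X^fX^f}

F/I-1 ? ·: X^FX^f|X^fX^f
F/I-2 ? ·: X^fY
F/II-1 aff I-1×I-2: X^fX^f
F/II-2 aff ·: X^fY
F/II-3 ? I-1×I-2: X^FY|X^fY
F/III-1 aff II-1×II-2: X^fX^f
F/III-2 aff II-1×II-2: X^fX^f
⇒ F over [I-1,I-2,II-1,II-2,II-3,III-1,III-2]: 3 consistent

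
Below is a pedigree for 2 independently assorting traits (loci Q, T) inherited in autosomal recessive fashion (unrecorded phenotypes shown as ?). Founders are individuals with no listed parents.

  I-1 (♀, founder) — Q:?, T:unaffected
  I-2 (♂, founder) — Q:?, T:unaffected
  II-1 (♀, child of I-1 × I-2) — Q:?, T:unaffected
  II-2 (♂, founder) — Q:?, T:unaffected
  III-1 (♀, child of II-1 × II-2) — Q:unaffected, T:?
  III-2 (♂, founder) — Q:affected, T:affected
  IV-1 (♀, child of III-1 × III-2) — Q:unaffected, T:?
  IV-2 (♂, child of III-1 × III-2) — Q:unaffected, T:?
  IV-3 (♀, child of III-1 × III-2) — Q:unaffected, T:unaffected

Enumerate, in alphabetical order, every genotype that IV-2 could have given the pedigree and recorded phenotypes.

Q/I-1 ? ·: QQ|Qq|qq
Q/I-2 ? ·: QQ|Qq|qq
Q/II-1 ? I-1×I-2: QQ|Qq|qq
Q/II-2 ? ·: QQ|Qq|qq
Q/III-1 un II-1×II-2: QQ|Qq
Q/III-2 aff ·: qq
Q/IV-1 un III-1×III-2: Qq
Q/IV-2 un III-1×III-2: Qq
Q/IV-3 un III-1×III-2: Qq
⇒ Q over [I-1,I-2,II-1,II-2,III-1,III-2,IV-1,IV-2,IV-3]: 59 consistent
T/I-1 un ·: TT|Tt
T/I-2 un ·: TT|Tt
T/II-1 un I-1×I-2: TT|Tt
T/II-2 un ·: TT|Tt
T/III-1 ? II-1×II-2: TT|Tt
T/III-2 aff ·: tt
T/IV-1 ? III-1×III-2: Tt|tt
T/IV-2 ? III-1×III-2: Tt|tt
T/IV-3 un III-1×III-2: Tt
⇒ T over [I-1,I-2,II-1,II-2,III-1,III-2,IV-1,IV-2,IV-3]: 54 consistent

IV-2 ∈ {Qq Tt, Qq tt}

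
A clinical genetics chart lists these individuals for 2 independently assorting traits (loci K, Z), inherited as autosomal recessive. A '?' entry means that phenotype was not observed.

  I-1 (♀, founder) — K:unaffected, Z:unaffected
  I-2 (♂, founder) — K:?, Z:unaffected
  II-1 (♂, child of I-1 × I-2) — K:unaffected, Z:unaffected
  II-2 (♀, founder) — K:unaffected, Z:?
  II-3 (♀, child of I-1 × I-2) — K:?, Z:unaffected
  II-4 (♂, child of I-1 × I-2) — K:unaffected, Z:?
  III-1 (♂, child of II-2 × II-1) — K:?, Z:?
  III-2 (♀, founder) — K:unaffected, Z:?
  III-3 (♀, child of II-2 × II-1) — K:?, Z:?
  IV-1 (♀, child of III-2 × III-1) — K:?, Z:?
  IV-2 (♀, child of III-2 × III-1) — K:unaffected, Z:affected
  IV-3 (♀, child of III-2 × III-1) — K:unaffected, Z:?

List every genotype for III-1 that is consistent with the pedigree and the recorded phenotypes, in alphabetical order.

III-1 ∈ {KK Zz, KK zz, Kk Zz, Kk zz, kk Zz, kk zz}

K/I-1 un ·: KK|Kk
K/I-2 ? ·: KK|Kk|kk
K/II-1 un I-1×I-2: KK|Kk
K/II-2 un ·: KK|Kk
K/II-3 ? I-1×I-2: KK|Kk|kk
K/II-4 un I-1×I-2: KK|Kk
K/III-1 ? II-2×II-1: KK|Kk|kk
K/III-2 un ·: KK|Kk
K/III-3 ? II-2×II-1: KK|Kk|kk
K/IV-1 ? III-2×III-1: KK|Kk|kk
K/IV-2 un III-2×III-1: KK|Kk
K/IV-3 un III-2×III-1: KK|Kk
⇒ K over [I-1,I-2,II-1,II-2,II-3,II-4,III-1,III-2,III-3,IV-1,IV-2,IV-3]: 3623 consistent
Z/I-1 un ·: ZZ|Zz
Z/I-2 un ·: ZZ|Zz
Z/II-1 un I-1×I-2: ZZ|Zz
Z/II-2 ? ·: ZZ|Zz|zz
Z/II-3 un I-1×I-2: ZZ|Zz
Z/II-4 ? I-1×I-2: ZZ|Zz|zz
Z/III-1 ? II-2×II-1: Zz|zz
Z/III-2 ? ·: Zz|zz
Z/III-3 ? II-2×II-1: ZZ|Zz|zz
Z/IV-1 ? III-2×III-1: ZZ|Zz|zz
Z/IV-2 aff III-2×III-1: zz
Z/IV-3 ? III-2×III-1: ZZ|Zz|zz
⇒ Z over [I-1,I-2,II-1,II-2,II-3,II-4,III-1,III-2,III-3,IV-1,IV-2,IV-3]: 2209 consistent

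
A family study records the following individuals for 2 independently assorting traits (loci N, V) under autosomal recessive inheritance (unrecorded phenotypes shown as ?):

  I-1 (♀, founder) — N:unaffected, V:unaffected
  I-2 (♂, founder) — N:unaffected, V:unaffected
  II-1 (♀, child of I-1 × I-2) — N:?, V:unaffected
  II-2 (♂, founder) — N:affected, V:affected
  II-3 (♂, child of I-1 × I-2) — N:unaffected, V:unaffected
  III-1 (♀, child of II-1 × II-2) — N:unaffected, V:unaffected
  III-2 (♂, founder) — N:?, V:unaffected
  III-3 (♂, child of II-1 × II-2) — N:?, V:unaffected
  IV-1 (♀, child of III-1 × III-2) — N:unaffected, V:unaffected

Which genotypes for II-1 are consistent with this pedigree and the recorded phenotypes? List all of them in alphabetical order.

II-1 ∈ {NN VV, NN Vv, Nn VV, Nn Vv}

N/I-1 un ·: NN|Nn
N/I-2 un ·: NN|Nn
N/II-1 ? I-1×I-2: NN|Nn
N/II-2 aff ·: nn
N/II-3 un I-1×I-2: NN|Nn
N/III-1 un II-1×II-2: Nn
N/III-2 ? ·: NN|Nn|nn
N/III-3 ? II-1×II-2: Nn|nn
N/IV-1 un III-1×III-2: NN|Nn
⇒ N over [I-1,I-2,II-1,II-2,II-3,III-1,III-2,III-3,IV-1]: 95 consistent
V/I-1 un ·: VV|Vv
V/I-2 un ·: VV|Vv
V/II-1 un I-1×I-2: VV|Vv
V/II-2 aff ·: vv
V/II-3 un I-1×I-2: VV|Vv
V/III-1 un II-1×II-2: Vv
V/III-2 un ·: VV|Vv
V/III-3 un II-1×II-2: Vv
V/IV-1 un III-1×III-2: VV|Vv
⇒ V over [I-1,I-2,II-1,II-2,II-3,III-1,III-2,III-3,IV-1]: 52 consistent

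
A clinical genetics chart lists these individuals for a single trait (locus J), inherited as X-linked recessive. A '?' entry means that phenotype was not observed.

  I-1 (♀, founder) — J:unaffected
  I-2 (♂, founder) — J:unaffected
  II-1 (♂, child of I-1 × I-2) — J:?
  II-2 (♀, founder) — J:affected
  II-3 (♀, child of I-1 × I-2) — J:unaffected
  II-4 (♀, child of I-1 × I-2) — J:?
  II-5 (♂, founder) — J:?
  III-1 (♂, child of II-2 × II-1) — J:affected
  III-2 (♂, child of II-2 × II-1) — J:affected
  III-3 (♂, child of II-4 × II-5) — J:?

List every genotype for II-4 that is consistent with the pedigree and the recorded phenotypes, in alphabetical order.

J/I-1 un ·: X^JX^J|X^JX^j
J/I-2 un ·: X^JY
J/II-1 ? I-1×I-2: X^JY|X^jY
J/II-2 aff ·: X^jX^j
J/II-3 un I-1×I-2: X^JX^J|X^JX^j
J/II-4 ? I-1×I-2: X^JX^J|X^JX^j
J/II-5 ? ·: X^JY|X^jY
J/III-1 aff II-2×II-1: X^jY
J/III-2 aff II-2×II-1: X^jY
J/III-3 ? II-4×II-5: X^JY|X^jY
⇒ J over [I-1,I-2,II-1,II-2,II-3,II-4,II-5,III-1,III-2,III-3]: 26 consistent

II-4 ∈ {X^JX^J, X^JX^j}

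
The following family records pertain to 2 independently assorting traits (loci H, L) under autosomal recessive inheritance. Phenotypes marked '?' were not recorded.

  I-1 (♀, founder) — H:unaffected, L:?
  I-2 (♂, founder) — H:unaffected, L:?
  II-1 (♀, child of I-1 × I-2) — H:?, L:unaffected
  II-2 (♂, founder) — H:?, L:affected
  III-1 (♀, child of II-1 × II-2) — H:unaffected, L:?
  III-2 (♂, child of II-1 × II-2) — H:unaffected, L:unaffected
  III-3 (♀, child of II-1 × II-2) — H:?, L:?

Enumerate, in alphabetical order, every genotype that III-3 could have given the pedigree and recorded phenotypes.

H/I-1 un ·: HH|Hh
H/I-2 un ·: HH|Hh
H/II-1 ? I-1×I-2: HH|Hh|hh
H/II-2 ? ·: HH|Hh|hh
H/III-1 un II-1×II-2: HH|Hh
H/III-2 un II-1×II-2: HH|Hh
H/III-3 ? II-1×II-2: HH|Hh|hh
⇒ H over [I-1,I-2,II-1,II-2,III-1,III-2,III-3]: 109 consistent
L/I-1 ? ·: LL|Ll|ll
L/I-2 ? ·: LL|Ll|ll
L/II-1 un I-1×I-2: LL|Ll
L/II-2 aff ·: ll
L/III-1 ? II-1×II-2: Ll|ll
L/III-2 un II-1×II-2: Ll
L/III-3 ? II-1×II-2: Ll|ll
⇒ L over [I-1,I-2,II-1,II-2,III-1,III-2,III-3]: 32 consistent

III-3 ∈ {HH Ll, HH ll, Hh Ll, Hh ll, hh Ll, hh ll}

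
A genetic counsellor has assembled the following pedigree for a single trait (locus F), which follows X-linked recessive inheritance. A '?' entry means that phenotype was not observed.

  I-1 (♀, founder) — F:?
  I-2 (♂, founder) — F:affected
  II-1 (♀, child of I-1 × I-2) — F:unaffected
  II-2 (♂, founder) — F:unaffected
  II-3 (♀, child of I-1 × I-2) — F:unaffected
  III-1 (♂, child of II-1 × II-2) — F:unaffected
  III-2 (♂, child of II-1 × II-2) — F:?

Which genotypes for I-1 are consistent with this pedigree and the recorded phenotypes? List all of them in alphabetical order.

F/I-1 ? ·: X^FX^F|X^FX^f
F/I-2 aff ·: X^fY
F/II-1 un I-1×I-2: X^FX^f
F/II-2 un ·: X^FY
F/II-3 un I-1×I-2: X^FX^f
F/III-1 un II-1×II-2: X^FY
F/III-2 ? II-1×II-2: X^FY|X^fY
⇒ F over [I-1,I-2,II-1,II-2,II-3,III-1,III-2]: 4 consistent

I-1 ∈ {X^FX^F, X^FX^f}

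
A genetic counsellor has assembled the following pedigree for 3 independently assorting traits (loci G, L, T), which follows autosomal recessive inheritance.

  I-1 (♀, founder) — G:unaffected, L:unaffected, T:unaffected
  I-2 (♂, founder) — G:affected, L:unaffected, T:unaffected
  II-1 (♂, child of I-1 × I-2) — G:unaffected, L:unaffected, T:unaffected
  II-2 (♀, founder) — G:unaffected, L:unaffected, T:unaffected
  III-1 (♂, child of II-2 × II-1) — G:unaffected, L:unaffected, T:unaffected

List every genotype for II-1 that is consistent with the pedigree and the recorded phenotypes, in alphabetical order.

G/I-1 un ·: GG|Gg
G/I-2 aff ·: gg
G/II-1 un I-1×I-2: Gg
G/II-2 un ·: GG|Gg
G/III-1 un II-2×II-1: GG|Gg
⇒ G over [I-1,I-2,II-1,II-2,III-1]: 8 consistent
L/I-1 un ·: LL|Ll
L/I-2 un ·: LL|Ll
L/II-1 un I-1×I-2: LL|Ll
L/II-2 un ·: LL|Ll
L/III-1 un II-2×II-1: LL|Ll
⇒ L over [I-1,I-2,II-1,II-2,III-1]: 24 consistent
T/I-1 un ·: TT|Tt
T/I-2 un ·: TT|Tt
T/II-1 un I-1×I-2: TT|Tt
T/II-2 un ·: TT|Tt
T/III-1 un II-2×II-1: TT|Tt
⇒ T over [I-1,I-2,II-1,II-2,III-1]: 24 consistent

II-1 ∈ {Gg LL TT, Gg LL Tt, Gg Ll TT, Gg Ll Tt}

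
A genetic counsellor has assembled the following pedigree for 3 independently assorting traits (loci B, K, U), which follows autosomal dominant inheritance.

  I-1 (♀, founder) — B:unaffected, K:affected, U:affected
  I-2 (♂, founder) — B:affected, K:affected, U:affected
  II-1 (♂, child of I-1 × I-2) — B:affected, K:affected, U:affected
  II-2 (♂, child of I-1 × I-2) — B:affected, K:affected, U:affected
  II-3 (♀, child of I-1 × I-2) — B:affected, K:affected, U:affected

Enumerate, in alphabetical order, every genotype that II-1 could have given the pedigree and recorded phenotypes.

II-1 ∈ {Bb KK UU, Bb KK Uu, Bb Kk UU, Bb Kk Uu}

B/I-1 un ·: bb
B/I-2 aff ·: Bb|BB
B/II-1 aff I-1×I-2: Bb
B/II-2 aff I-1×I-2: Bb
B/II-3 aff I-1×I-2: Bb
⇒ B over [I-1,I-2,II-1,II-2,II-3]: 2 consistent
K/I-1 aff ·: Kk|KK
K/I-2 aff ·: Kk|KK
K/II-1 aff I-1×I-2: Kk|KK
K/II-2 aff I-1×I-2: Kk|KK
K/II-3 aff I-1×I-2: Kk|KK
⇒ K over [I-1,I-2,II-1,II-2,II-3]: 25 consistent
U/I-1 aff ·: Uu|UU
U/I-2 aff ·: Uu|UU
U/II-1 aff I-1×I-2: Uu|UU
U/II-2 aff I-1×I-2: Uu|UU
U/II-3 aff I-1×I-2: Uu|UU
⇒ U over [I-1,I-2,II-1,II-2,II-3]: 25 consistent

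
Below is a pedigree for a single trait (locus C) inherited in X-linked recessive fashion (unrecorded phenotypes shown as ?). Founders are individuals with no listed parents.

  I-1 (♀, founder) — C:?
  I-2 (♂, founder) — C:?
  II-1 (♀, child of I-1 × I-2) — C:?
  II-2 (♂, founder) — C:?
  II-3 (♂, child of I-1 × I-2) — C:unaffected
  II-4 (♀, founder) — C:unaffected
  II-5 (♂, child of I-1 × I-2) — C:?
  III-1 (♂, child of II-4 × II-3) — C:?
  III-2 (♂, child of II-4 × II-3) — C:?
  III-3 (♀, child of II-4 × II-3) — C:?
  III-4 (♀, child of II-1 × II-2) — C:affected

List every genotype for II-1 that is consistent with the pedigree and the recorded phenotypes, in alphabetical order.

II-1 ∈ {X^CX^c, X^cX^c}

C/I-1 ? ·: X^CX^C|X^CX^c
C/I-2 ? ·: X^CY|X^cY
C/II-1 ? I-1×I-2: X^CX^c|X^cX^c
C/II-2 ? ·: X^cY
C/II-3 un I-1×I-2: X^CY
C/II-4 un ·: X^CX^C|X^CX^c
C/II-5 ? I-1×I-2: X^CY|X^cY
C/III-1 ? II-4×II-3: X^CY|X^cY
C/III-2 ? II-4×II-3: X^CY|X^cY
C/III-3 ? II-4×II-3: X^CX^C|X^CX^c
C/III-4 aff II-1×II-2: X^cX^c
⇒ C over [I-1,I-2,II-1,II-2,II-3,II-4,II-5,III-1,III-2,III-3,III-4]: 63 consistent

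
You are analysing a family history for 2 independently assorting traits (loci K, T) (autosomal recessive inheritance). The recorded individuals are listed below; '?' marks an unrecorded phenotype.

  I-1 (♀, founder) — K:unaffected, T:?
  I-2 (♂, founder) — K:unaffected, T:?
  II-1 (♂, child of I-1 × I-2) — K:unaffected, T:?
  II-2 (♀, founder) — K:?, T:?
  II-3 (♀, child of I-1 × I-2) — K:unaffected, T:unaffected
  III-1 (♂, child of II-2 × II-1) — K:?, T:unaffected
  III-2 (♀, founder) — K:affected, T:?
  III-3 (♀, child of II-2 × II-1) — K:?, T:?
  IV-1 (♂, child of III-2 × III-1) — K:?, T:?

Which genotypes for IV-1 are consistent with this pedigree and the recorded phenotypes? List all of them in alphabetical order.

K/I-1 un ·: KK|Kk
K/I-2 un ·: KK|Kk
K/II-1 un I-1×I-2: KK|Kk
K/II-2 ? ·: KK|Kk|kk
K/II-3 un I-1×I-2: KK|Kk
K/III-1 ? II-2×II-1: KK|Kk|kk
K/III-2 aff ·: kk
K/III-3 ? II-2×II-1: KK|Kk|kk
K/IV-1 ? III-2×III-1: Kk|kk
⇒ K over [I-1,I-2,II-1,II-2,II-3,III-1,III-2,III-3,IV-1]: 207 consistent
T/I-1 ? ·: TT|Tt|tt
T/I-2 ? ·: TT|Tt|tt
T/II-1 ? I-1×I-2: TT|Tt|tt
T/II-2 ? ·: TT|Tt|tt
T/II-3 un I-1×I-2: TT|Tt
T/III-1 un II-2×II-1: TT|Tt
T/III-2 ? ·: TT|Tt|tt
T/III-3 ? II-2×II-1: TT|Tt|tt
T/IV-1 ? III-2×III-1: TT|Tt|tt
⇒ T over [I-1,I-2,II-1,II-2,II-3,III-1,III-2,III-3,IV-1]: 1005 consistent

IV-1 ∈ {Kk TT, Kk Tt, Kk tt, kk TT, kk Tt, kk tt}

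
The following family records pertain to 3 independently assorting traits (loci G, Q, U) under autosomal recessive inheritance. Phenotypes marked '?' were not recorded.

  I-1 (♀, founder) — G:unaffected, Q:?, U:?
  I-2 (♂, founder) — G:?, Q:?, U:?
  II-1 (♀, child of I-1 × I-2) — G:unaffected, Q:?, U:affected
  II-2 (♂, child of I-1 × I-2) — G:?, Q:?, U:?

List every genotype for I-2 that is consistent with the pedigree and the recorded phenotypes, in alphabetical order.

G/I-1 un ·: GG|Gg
G/I-2 ? ·: GG|Gg|gg
G/II-1 un I-1×I-2: GG|Gg
G/II-2 ? I-1×I-2: GG|Gg|gg
⇒ G over [I-1,I-2,II-1,II-2]: 18 consistent
Q/I-1 ? ·: QQ|Qq|qq
Q/I-2 ? ·: QQ|Qq|qq
Q/II-1 ? I-1×I-2: QQ|Qq|qq
Q/II-2 ? I-1×I-2: QQ|Qq|qq
⇒ Q over [I-1,I-2,II-1,II-2]: 29 consistent
U/I-1 ? ·: Uu|uu
U/I-2 ? ·: Uu|uu
U/II-1 aff I-1×I-2: uu
U/II-2 ? I-1×I-2: UU|Uu|uu
⇒ U over [I-1,I-2,II-1,II-2]: 8 consistent

I-2 ∈ {GG QQ Uu, GG QQ uu, GG Qq Uu, GG Qq uu, GG qq Uu, GG qq uu, Gg QQ Uu, Gg QQ uu, Gg Qq Uu, Gg Qq uu, Gg qq Uu, Gg qq uu, gg QQ Uu, gg QQ uu, gg Qq Uu, gg Qq uu, gg qq Uu, gg qq uu}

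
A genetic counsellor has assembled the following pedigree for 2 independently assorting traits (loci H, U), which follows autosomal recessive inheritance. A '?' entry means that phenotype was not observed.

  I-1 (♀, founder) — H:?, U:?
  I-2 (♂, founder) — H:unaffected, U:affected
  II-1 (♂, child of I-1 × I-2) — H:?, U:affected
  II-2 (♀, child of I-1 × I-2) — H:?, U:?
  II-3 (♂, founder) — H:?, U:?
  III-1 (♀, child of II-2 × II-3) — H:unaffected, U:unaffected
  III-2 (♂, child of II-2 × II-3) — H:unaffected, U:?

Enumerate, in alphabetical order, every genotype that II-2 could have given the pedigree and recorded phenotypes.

II-2 ∈ {HH Uu, HH uu, Hh Uu, Hh uu, hh Uu, hh uu}

H/I-1 ? ·: HH|Hh|hh
H/I-2 un ·: HH|Hh
H/II-1 ? I-1×I-2: HH|Hh|hh
H/II-2 ? I-1×I-2: HH|Hh|hh
H/II-3 ? ·: HH|Hh|hh
H/III-1 un II-2×II-3: HH|Hh
H/III-2 un II-2×II-3: HH|Hh
⇒ H over [I-1,I-2,II-1,II-2,II-3,III-1,III-2]: 148 consistent
U/I-1 ? ·: Uu|uu
U/I-2 aff ·: uu
U/II-1 aff I-1×I-2: uu
U/II-2 ? I-1×I-2: Uu|uu
U/II-3 ? ·: UU|Uu|uu
U/III-1 un II-2×II-3: UU|Uu
U/III-2 ? II-2×II-3: UU|Uu|uu
⇒ U over [I-1,I-2,II-1,II-2,II-3,III-1,III-2]: 18 consistent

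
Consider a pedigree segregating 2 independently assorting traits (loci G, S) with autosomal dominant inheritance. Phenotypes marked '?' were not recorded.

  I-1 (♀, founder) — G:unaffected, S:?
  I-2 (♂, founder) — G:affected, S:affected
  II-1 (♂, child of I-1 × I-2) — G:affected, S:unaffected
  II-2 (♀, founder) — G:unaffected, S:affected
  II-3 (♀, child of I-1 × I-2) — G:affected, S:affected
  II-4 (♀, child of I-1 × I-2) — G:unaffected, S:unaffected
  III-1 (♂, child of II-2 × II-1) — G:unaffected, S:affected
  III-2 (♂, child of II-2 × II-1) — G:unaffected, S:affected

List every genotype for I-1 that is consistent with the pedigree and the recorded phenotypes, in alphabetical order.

G/I-1 un ·: gg
G/I-2 aff ·: Gg
G/II-1 aff I-1×I-2: Gg
G/II-2 un ·: gg
G/II-3 aff I-1×I-2: Gg
G/II-4 un I-1×I-2: gg
G/III-1 un II-2×II-1: gg
G/III-2 un II-2×II-1: gg
⇒ G over [I-1,I-2,II-1,II-2,II-3,II-4,III-1,III-2]: 1 consistent
S/I-1 ? ·: ss|Ss
S/I-2 aff ·: Ss
S/II-1 un I-1×I-2: ss
S/II-2 aff ·: Ss|SS
S/II-3 aff I-1×I-2: Ss|SS
S/II-4 un I-1×I-2: ss
S/III-1 aff II-2×II-1: Ss
S/III-2 aff II-2×II-1: Ss
⇒ S over [I-1,I-2,II-1,II-2,II-3,II-4,III-1,III-2]: 6 consistent

I-1 ∈ {gg Ss, gg ss}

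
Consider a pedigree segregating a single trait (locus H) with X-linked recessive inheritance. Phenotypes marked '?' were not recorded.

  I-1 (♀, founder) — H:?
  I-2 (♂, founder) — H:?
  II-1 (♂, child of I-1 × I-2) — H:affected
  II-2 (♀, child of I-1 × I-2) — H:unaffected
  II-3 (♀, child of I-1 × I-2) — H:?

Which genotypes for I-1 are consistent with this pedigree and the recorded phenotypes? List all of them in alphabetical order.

I-1 ∈ {X^HX^h, X^hX^h}

H/I-1 ? ·: X^HX^h|X^hX^h
H/I-2 ? ·: X^HY|X^hY
H/II-1 aff I-1×I-2: X^hY
H/II-2 un I-1×I-2: X^HX^H|X^HX^h
H/II-3 ? I-1×I-2: X^HX^H|X^HX^h|X^hX^h
⇒ H over [I-1,I-2,II-1,II-2,II-3]: 7 consistent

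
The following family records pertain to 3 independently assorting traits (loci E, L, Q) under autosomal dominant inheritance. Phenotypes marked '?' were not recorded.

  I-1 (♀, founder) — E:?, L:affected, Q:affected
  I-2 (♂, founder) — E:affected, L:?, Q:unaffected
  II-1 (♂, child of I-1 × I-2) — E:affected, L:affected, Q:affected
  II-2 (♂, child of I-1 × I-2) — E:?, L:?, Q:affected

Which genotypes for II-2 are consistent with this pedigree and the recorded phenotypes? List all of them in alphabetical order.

E/I-1 ? ·: ee|Ee|EE
E/I-2 aff ·: Ee|EE
E/II-1 aff I-1×I-2: Ee|EE
E/II-2 ? I-1×I-2: ee|Ee|EE
⇒ E over [I-1,I-2,II-1,II-2]: 18 consistent
L/I-1 aff ·: Ll|LL
L/I-2 ? ·: ll|Ll|LL
L/II-1 aff I-1×I-2: Ll|LL
L/II-2 ? I-1×I-2: ll|Ll|LL
⇒ L over [I-1,I-2,II-1,II-2]: 18 consistent
Q/I-1 aff ·: Qq|QQ
Q/I-2 un ·: qq
Q/II-1 aff I-1×I-2: Qq
Q/II-2 aff I-1×I-2: Qq
⇒ Q over [I-1,I-2,II-1,II-2]: 2 consistent

II-2 ∈ {EE LL Qq, EE Ll Qq, EE ll Qq, Ee LL Qq, Ee Ll Qq, Ee ll Qq, ee LL Qq, ee Ll Qq, ee ll Qq}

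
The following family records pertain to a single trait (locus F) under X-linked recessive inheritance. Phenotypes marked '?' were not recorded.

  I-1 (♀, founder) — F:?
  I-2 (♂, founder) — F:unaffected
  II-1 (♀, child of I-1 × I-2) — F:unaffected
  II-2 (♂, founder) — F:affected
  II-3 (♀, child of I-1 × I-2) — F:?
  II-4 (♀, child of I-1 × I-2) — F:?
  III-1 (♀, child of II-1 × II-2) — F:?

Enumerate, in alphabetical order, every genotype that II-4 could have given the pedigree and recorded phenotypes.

F/I-1 ? ·: X^FX^F|X^FX^f|X^fX^f
F/I-2 un ·: X^FY
F/II-1 un I-1×I-2: X^FX^F|X^FX^f
F/II-2 aff ·: X^fY
F/II-3 ? I-1×I-2: X^FX^F|X^FX^f
F/II-4 ? I-1×I-2: X^FX^F|X^FX^f
F/III-1 ? II-1×II-2: X^FX^f|X^fX^f
⇒ F over [I-1,I-2,II-1,II-2,II-3,II-4,III-1]: 15 consistent

II-4 ∈ {X^FX^F, X^FX^f}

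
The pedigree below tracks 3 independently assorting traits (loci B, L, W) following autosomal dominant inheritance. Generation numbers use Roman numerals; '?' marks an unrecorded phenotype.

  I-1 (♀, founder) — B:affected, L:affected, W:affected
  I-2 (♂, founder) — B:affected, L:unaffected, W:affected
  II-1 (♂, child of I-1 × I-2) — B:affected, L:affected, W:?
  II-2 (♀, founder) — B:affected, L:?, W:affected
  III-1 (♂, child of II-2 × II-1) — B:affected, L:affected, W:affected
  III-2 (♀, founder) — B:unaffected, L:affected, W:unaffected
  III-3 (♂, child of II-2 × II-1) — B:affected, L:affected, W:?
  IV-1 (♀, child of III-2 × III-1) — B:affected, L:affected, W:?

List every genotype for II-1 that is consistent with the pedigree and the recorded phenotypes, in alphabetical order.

B/I-1 aff ·: Bb|BB
B/I-2 aff ·: Bb|BB
B/II-1 aff I-1×I-2: Bb|BB
B/II-2 aff ·: Bb|BB
B/III-1 aff II-2×II-1: Bb|BB
B/III-2 un ·: bb
B/III-3 aff II-2×II-1: Bb|BB
B/IV-1 aff III-2×III-1: Bb
⇒ B over [I-1,I-2,II-1,II-2,III-1,III-2,III-3,IV-1]: 44 consistent
L/I-1 aff ·: Ll|LL
L/I-2 un ·: ll
L/II-1 aff I-1×I-2: Ll
L/II-2 ? ·: ll|Ll|LL
L/III-1 aff II-2×II-1: Ll|LL
L/III-2 aff ·: Ll|LL
L/III-3 aff II-2×II-1: Ll|LL
L/IV-1 aff III-2×III-1: Ll|LL
⇒ L over [I-1,I-2,II-1,II-2,III-1,III-2,III-3,IV-1]: 64 consistent
W/I-1 aff ·: Ww|WW
W/I-2 aff ·: Ww|WW
W/II-1 ? I-1×I-2: ww|Ww|WW
W/II-2 aff ·: Ww|WW
W/III-1 aff II-2×II-1: Ww|WW
W/III-2 un ·: ww
W/III-3 ? II-2×II-1: ww|Ww|WW
W/IV-1 ? III-2×III-1: ww|Ww
⇒ W over [I-1,I-2,II-1,II-2,III-1,III-2,III-3,IV-1]: 79 consistent

II-1 ∈ {BB Ll WW, BB Ll Ww, BB Ll ww, Bb Ll WW, Bb Ll Ww, Bb Ll ww}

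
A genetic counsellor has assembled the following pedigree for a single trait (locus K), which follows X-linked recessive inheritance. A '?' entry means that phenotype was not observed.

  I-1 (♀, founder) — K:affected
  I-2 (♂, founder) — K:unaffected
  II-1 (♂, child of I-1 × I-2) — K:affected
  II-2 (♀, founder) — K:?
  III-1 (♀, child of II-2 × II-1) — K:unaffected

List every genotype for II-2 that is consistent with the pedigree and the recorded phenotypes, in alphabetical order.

K/I-1 aff ·: X^kX^k
K/I-2 un ·: X^KY
K/II-1 aff I-1×I-2: X^kY
K/II-2 ? ·: X^KX^K|X^KX^k
K/III-1 un II-2×II-1: X^KX^k
⇒ K over [I-1,I-2,II-1,II-2,III-1]: 2 consistent

II-2 ∈ {X^KX^K, X^KX^k}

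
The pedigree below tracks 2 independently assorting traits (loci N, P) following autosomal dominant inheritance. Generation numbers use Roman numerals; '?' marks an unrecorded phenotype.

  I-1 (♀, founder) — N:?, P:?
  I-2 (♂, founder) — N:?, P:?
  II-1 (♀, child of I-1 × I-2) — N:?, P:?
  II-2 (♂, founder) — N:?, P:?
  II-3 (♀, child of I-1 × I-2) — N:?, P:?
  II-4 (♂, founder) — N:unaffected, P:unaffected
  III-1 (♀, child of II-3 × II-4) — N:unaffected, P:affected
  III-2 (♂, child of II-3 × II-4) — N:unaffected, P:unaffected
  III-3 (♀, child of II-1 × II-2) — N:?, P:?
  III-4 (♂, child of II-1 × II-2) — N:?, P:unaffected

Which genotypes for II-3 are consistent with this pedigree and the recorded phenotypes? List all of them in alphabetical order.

N/I-1 ? ·: nn|Nn|NN
N/I-2 ? ·: nn|Nn|NN
N/II-1 ? I-1×I-2: nn|Nn|NN
N/II-2 ? ·: nn|Nn|NN
N/II-3 ? I-1×I-2: nn|Nn
N/II-4 un ·: nn
N/III-1 un II-3×II-4: nn
N/III-2 un II-3×II-4: nn
N/III-3 ? II-1×II-2: nn|Nn|NN
N/III-4 ? II-1×II-2: nn|Nn|NN
⇒ N over [I-1,I-2,II-1,II-2,II-3,II-4,III-1,III-2,III-3,III-4]: 236 consistent
P/I-1 ? ·: pp|Pp|PP
P/I-2 ? ·: pp|Pp|PP
P/II-1 ? I-1×I-2: pp|Pp
P/II-2 ? ·: pp|Pp
P/II-3 ? I-1×I-2: Pp
P/II-4 un ·: pp
P/III-1 aff II-3×II-4: Pp
P/III-2 un II-3×II-4: pp
P/III-3 ? II-1×II-2: pp|Pp|PP
P/III-4 un II-1×II-2: pp
⇒ P over [I-1,I-2,II-1,II-2,II-3,II-4,III-1,III-2,III-3,III-4]: 44 consistent

II-3 ∈ {Nn Pp, nn Pp}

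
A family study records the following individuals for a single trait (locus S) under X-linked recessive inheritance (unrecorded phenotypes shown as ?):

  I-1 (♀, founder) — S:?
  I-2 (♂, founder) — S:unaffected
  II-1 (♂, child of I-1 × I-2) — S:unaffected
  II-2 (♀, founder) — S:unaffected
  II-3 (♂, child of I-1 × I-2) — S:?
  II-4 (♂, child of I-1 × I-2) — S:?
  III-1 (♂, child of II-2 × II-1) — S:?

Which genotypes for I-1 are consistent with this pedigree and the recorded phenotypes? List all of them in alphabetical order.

S/I-1 ? ·: X^SX^S|X^SX^s
S/I-2 un ·: X^SY
S/II-1 un I-1×I-2: X^SY
S/II-2 un ·: X^SX^S|X^SX^s
S/II-3 ? I-1×I-2: X^SY|X^sY
S/II-4 ? I-1×I-2: X^SY|X^sY
S/III-1 ? II-2×II-1: X^SY|X^sY
⇒ S over [I-1,I-2,II-1,II-2,II-3,II-4,III-1]: 15 consistent

I-1 ∈ {X^SX^S, X^SX^s}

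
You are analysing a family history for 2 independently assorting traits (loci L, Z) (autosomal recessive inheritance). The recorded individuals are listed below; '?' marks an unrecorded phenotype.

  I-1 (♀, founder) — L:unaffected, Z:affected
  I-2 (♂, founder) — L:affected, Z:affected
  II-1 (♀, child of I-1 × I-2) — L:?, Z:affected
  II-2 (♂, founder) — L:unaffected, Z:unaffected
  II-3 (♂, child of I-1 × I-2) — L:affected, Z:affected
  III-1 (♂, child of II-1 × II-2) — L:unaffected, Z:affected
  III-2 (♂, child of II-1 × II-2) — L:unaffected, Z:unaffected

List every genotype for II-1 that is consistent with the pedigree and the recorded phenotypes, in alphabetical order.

II-1 ∈ {Ll zz, ll zz}

L/I-1 un ·: Ll
L/I-2 aff ·: ll
L/II-1 ? I-1×I-2: Ll|ll
L/II-2 un ·: LL|Ll
L/II-3 aff I-1×I-2: ll
L/III-1 un II-1×II-2: LL|Ll
L/III-2 un II-1×II-2: LL|Ll
⇒ L over [I-1,I-2,II-1,II-2,II-3,III-1,III-2]: 10 consistent
Z/I-1 aff ·: zz
Z/I-2 aff ·: zz
Z/II-1 aff I-1×I-2: zz
Z/II-2 un ·: Zz
Z/II-3 aff I-1×I-2: zz
Z/III-1 aff II-1×II-2: zz
Z/III-2 un II-1×II-2: Zz
⇒ Z over [I-1,I-2,II-1,II-2,II-3,III-1,III-2]: 1 consistent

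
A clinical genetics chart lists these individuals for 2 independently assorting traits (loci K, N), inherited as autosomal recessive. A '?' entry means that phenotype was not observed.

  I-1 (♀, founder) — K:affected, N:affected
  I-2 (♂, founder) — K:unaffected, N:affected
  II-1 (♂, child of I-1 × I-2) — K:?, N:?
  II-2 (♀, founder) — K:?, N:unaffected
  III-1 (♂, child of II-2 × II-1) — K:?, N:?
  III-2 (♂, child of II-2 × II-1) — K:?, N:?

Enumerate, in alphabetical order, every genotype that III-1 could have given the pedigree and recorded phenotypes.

III-1 ∈ {KK Nn, KK nn, Kk Nn, Kk nn, kk Nn, kk nn}

K/I-1 aff ·: kk
K/I-2 un ·: KK|Kk
K/II-1 ? I-1×I-2: Kk|kk
K/II-2 ? ·: KK|Kk|kk
K/III-1 ? II-2×II-1: KK|Kk|kk
K/III-2 ? II-2×II-1: KK|Kk|kk
⇒ K over [I-1,I-2,II-1,II-2,III-1,III-2]: 40 consistent
N/I-1 aff ·: nn
N/I-2 aff ·: nn
N/II-1 ? I-1×I-2: nn
N/II-2 un ·: NN|Nn
N/III-1 ? II-2×II-1: Nn|nn
N/III-2 ? II-2×II-1: Nn|nn
⇒ N over [I-1,I-2,II-1,II-2,III-1,III-2]: 5 consistent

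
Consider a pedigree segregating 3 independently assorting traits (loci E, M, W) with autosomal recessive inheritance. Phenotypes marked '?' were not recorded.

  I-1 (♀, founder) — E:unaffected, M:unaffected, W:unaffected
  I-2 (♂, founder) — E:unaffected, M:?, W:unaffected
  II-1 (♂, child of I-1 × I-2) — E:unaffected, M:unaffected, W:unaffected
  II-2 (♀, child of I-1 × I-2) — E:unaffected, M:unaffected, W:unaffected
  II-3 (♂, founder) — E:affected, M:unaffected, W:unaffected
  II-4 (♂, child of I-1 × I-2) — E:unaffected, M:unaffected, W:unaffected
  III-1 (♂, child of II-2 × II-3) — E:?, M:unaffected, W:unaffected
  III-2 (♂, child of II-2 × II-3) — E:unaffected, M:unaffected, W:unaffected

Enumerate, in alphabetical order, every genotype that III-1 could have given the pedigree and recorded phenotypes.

E/I-1 un ·: EE|Ee
E/I-2 un ·: EE|Ee
E/II-1 un I-1×I-2: EE|Ee
E/II-2 un I-1×I-2: EE|Ee
E/II-3 aff ·: ee
E/II-4 un I-1×I-2: EE|Ee
E/III-1 ? II-2×II-3: Ee|ee
E/III-2 un II-2×II-3: Ee
⇒ E over [I-1,I-2,II-1,II-2,II-3,II-4,III-1,III-2]: 37 consistent
M/I-1 un ·: MM|Mm
M/I-2 ? ·: MM|Mm|mm
M/II-1 un I-1×I-2: MM|Mm
M/II-2 un I-1×I-2: MM|Mm
M/II-3 un ·: MM|Mm
M/II-4 un I-1×I-2: MM|Mm
M/III-1 un II-2×II-3: MM|Mm
M/III-2 un II-2×II-3: MM|Mm
⇒ M over [I-1,I-2,II-1,II-2,II-3,II-4,III-1,III-2]: 177 consistent
W/I-1 un ·: WW|Ww
W/I-2 un ·: WW|Ww
W/II-1 un I-1×I-2: WW|Ww
W/II-2 un I-1×I-2: WW|Ww
W/II-3 un ·: WW|Ww
W/II-4 un I-1×I-2: WW|Ww
W/III-1 un II-2×II-3: WW|Ww
W/III-2 un II-2×II-3: WW|Ww
⇒ W over [I-1,I-2,II-1,II-2,II-3,II-4,III-1,III-2]: 161 consistent

III-1 ∈ {Ee MM WW, Ee MM Ww, Ee Mm WW, Ee Mm Ww, ee MM WW, ee MM Ww, ee Mm WW, ee Mm Ww}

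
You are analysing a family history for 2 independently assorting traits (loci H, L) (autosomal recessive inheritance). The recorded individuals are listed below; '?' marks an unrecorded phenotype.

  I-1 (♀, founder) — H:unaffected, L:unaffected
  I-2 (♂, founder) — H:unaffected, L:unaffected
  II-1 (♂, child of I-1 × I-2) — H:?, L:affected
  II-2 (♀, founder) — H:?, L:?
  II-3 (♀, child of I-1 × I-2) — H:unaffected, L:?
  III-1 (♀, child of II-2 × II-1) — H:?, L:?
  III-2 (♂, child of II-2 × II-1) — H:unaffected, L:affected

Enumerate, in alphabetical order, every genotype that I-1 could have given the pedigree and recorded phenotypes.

H/I-1 un ·: HH|Hh
H/I-2 un ·: HH|Hh
H/II-1 ? I-1×I-2: HH|Hh|hh
H/II-2 ? ·: HH|Hh|hh
H/II-3 un I-1×I-2: HH|Hh
H/III-1 ? II-2×II-1: HH|Hh|hh
H/III-2 un II-2×II-1: HH|Hh
⇒ H over [I-1,I-2,II-1,II-2,II-3,III-1,III-2]: 120 consistent
L/I-1 un ·: Ll
L/I-2 un ·: Ll
L/II-1 aff I-1×I-2: ll
L/II-2 ? ·: Ll|ll
L/II-3 ? I-1×I-2: LL|Ll|ll
L/III-1 ? II-2×II-1: Ll|ll
L/III-2 aff II-2×II-1: ll
⇒ L over [I-1,I-2,II-1,II-2,II-3,III-1,III-2]: 9 consistent

I-1 ∈ {HH Ll, Hh Ll}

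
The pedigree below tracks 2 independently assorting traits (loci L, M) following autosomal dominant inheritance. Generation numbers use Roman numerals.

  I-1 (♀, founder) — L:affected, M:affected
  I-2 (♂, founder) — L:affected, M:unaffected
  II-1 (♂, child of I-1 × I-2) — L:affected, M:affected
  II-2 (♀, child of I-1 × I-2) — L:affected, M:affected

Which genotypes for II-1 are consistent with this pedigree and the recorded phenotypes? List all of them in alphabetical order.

II-1 ∈ {LL Mm, Ll Mm}

L/I-1 aff ·: Ll|LL
L/I-2 aff ·: Ll|LL
L/II-1 aff I-1×I-2: Ll|LL
L/II-2 aff I-1×I-2: Ll|LL
⇒ L over [I-1,I-2,II-1,II-2]: 13 consistent
M/I-1 aff ·: Mm|MM
M/I-2 un ·: mm
M/II-1 aff I-1×I-2: Mm
M/II-2 aff I-1×I-2: Mm
⇒ M over [I-1,I-2,II-1,II-2]: 2 consistent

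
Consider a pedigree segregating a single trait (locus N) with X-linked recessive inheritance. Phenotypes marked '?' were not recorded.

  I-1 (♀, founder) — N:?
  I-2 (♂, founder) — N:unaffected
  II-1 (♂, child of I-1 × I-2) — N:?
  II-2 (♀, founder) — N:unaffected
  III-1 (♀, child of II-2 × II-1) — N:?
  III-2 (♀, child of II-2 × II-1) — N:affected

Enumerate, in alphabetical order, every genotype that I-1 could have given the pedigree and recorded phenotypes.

I-1 ∈ {X^NX^n, X^nX^n}

N/I-1 ? ·: X^NX^n|X^nX^n
N/I-2 un ·: X^NY
N/II-1 ? I-1×I-2: X^nY
N/II-2 un ·: X^NX^n
N/III-1 ? II-2×II-1: X^NX^n|X^nX^n
N/III-2 aff II-2×II-1: X^nX^n
⇒ N over [I-1,I-2,II-1,II-2,III-1,III-2]: 4 consistent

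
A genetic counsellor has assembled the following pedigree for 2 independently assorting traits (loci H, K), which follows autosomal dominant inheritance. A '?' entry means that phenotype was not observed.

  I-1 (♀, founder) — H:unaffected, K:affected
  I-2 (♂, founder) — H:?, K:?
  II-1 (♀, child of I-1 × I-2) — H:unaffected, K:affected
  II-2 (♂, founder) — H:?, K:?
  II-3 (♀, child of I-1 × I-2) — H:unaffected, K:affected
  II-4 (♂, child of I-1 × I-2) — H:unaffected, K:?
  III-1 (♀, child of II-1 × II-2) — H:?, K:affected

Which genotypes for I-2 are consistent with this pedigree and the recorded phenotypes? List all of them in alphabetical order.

I-2 ∈ {Hh KK, Hh Kk, Hh kk, hh KK, hh Kk, hh kk}

H/I-1 un ·: hh
H/I-2 ? ·: hh|Hh
H/II-1 un I-1×I-2: hh
H/II-2 ? ·: hh|Hh|HH
H/II-3 un I-1×I-2: hh
H/II-4 un I-1×I-2: hh
H/III-1 ? II-1×II-2: hh|Hh
⇒ H over [I-1,I-2,II-1,II-2,II-3,II-4,III-1]: 8 consistent
K/I-1 aff ·: Kk|KK
K/I-2 ? ·: kk|Kk|KK
K/II-1 aff I-1×I-2: Kk|KK
K/II-2 ? ·: kk|Kk|KK
K/II-3 aff I-1×I-2: Kk|KK
K/II-4 ? I-1×I-2: kk|Kk|KK
K/III-1 aff II-1×II-2: Kk|KK
⇒ K over [I-1,I-2,II-1,II-2,II-3,II-4,III-1]: 145 consistent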